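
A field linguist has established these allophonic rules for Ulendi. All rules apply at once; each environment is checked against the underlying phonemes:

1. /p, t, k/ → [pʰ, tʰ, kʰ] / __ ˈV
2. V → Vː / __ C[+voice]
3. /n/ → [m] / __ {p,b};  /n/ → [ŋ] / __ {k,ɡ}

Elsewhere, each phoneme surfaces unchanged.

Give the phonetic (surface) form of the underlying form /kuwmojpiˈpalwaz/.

[kuːwmoːjpiˈpʰaːlwaːz]

/k/ (word-initial) is in the target of rule 1 but the environment (immediately before a stressed vowel) is not met → [k].
/u/ (between /k/ and /w/): before a voiced consonant, so rule 2 applies → [uː].
/w/ — not in any rule's target class → [w].
/m/ (between /w/ and /o/) is unaffected → [m].
Rule 2 applies to /o/ (between /m/ and /j/: before a voiced consonant) → [oː].
/j/ (between /o/ and /p/) is unaffected → [j].
/p/ (between /j/ and /i/) fails the environment for rule 1, so it stays [p].
/i/ — between /p/ and /p/; rule 2 does not apply here → [i].
/p/ — between /i/ and /a/, immediately before a stressed vowel — surfaces as [pʰ] (rule 1).
Rule 2 applies to /a/ (between /p/ and /l/: before a voiced consonant) → [aː].
/l/ (between /a/ and /w/): no rule targets it → [l].
/w/ stays [w].
Rule 2 applies to /a/ (between /w/ and /z/: before a voiced consonant) → [aː].
/z/ (word-final): no rule targets it → [z].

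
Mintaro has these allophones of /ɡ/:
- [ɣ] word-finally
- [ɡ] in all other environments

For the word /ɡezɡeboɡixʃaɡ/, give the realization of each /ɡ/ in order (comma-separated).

Occurrence 1 (position 1): no conditioning environment matches → elsewhere allophone [ɡ].
Occurrence 2 (position 4): no conditioning environment matches → elsewhere allophone [ɡ].
Occurrence 3 (position 8): no conditioning environment matches → elsewhere allophone [ɡ].
Occurrence 4 (position 13): word-finally → [ɣ].

[ɡ], [ɡ], [ɡ], [ɣ]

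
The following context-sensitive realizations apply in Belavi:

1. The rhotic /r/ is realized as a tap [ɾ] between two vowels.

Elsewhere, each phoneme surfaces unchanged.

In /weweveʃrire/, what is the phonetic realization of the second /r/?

/r/ — between /i/ and /e/, between two vowels — surfaces as [ɾ] (rule 1).

[ɾ]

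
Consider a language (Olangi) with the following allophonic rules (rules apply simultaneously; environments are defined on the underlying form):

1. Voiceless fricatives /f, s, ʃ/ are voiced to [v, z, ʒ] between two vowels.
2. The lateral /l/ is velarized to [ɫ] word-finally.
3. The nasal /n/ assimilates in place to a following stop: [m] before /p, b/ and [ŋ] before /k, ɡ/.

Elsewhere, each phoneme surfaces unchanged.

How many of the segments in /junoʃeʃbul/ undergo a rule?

Segments that undergo a rule: /ʃ/ → [ʒ] (rule 1); /l/ → [ɫ] (rule 2).
All other segments surface unchanged.

2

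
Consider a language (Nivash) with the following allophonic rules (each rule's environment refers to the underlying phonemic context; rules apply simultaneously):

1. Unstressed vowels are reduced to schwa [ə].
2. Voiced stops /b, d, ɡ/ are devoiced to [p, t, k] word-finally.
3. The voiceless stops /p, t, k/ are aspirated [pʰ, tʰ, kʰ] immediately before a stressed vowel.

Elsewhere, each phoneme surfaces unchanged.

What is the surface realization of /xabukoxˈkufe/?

[xəbəkəxˈkʰufə]

/a/ meets the environment for rule 1 (in an unstressed syllable) → [ə].
/b/ — between /a/ and /u/; rule 2 does not apply here → [b].
/u/ — between /b/ and /k/, in an unstressed syllable — surfaces as [ə] (rule 1).
/k/ — between /u/ and /o/; rule 3 does not apply here → [k].
/o/ meets the environment for rule 1 (in an unstressed syllable) → [ə].
Rule 3 applies to /k/ (between /x/ and /u/: immediately before a stressed vowel) → [kʰ].
/u/ (between /k/ and /f/) is in the target of rule 1 but the environment (in an unstressed syllable) is not met → [u].
/e/ (word-final): in an unstressed syllable, so rule 1 applies → [ə].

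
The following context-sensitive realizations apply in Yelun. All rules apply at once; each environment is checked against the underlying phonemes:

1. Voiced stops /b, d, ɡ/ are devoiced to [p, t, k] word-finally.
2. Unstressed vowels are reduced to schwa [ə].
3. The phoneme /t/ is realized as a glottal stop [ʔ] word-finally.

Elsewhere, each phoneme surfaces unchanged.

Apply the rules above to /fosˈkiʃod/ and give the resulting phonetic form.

[fəsˈkiʃət]

/f/ — not in any rule's target class → [f].
Rule 2 applies to /o/ (between /f/ and /s/: in an unstressed syllable) → [ə].
/s/ (between /o/ and /k/): no rule targets it → [s].
/k/ stays [k].
/i/ (between /k/ and /ʃ/): rule 2 targets it, but not in an unstressed syllable → unchanged [i].
/ʃ/ — not in any rule's target class → [ʃ].
/o/ meets the environment for rule 2 (in an unstressed syllable) → [ə].
/d/ (word-final): word-finally, so rule 1 applies → [t].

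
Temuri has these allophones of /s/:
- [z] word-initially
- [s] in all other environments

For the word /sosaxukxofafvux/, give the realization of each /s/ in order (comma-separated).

Occurrence 1 (position 1): word-initially → [z].
Occurrence 2 (position 3): no conditioning environment matches → elsewhere allophone [s].

[z], [s]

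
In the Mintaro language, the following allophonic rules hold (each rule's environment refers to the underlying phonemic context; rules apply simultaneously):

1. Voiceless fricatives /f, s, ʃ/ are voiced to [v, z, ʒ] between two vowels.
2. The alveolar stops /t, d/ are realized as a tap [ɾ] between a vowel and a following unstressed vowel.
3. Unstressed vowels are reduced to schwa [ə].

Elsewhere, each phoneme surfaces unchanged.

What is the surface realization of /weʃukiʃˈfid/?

/w/ (word-initial): no rule targets it → [w].
/e/ — between /w/ and /ʃ/, in an unstressed syllable — surfaces as [ə] (rule 3).
/ʃ/ meets the environment for rule 1 (between two vowels) → [ʒ].
/u/ (between /ʃ/ and /k/): in an unstressed syllable, so rule 3 applies → [ə].
/k/ stays [k].
/i/ meets the environment for rule 3 (in an unstressed syllable) → [ə].
/ʃ/ (between /i/ and /f/) is in the target of rule 1 but the environment (between two vowels) is not met → [ʃ].
/f/ — between /ʃ/ and /i/; rule 1 does not apply here → [f].
/i/ (between /f/ and /d/): rule 3 targets it, but not in an unstressed syllable → unchanged [i].
/d/ (word-final) fails the environment for rule 2, so it stays [d].

[wəʒəkəʃˈfid]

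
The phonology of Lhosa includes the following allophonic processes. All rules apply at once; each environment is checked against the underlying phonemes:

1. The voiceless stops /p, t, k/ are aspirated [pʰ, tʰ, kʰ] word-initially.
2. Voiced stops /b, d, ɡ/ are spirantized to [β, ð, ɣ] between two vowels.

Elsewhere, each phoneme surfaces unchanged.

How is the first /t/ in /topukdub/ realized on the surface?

Rule 1 applies to /t/ (word-initial: word-initially) → [tʰ].

[tʰ]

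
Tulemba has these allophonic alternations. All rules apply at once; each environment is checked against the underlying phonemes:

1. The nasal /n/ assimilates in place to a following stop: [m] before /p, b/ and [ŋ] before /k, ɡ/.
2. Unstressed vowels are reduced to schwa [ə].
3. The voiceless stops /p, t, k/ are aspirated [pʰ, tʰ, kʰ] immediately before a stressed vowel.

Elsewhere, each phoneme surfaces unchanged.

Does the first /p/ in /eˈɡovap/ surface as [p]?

/p/ (word-final): rule 3 targets it, but not immediately before a stressed vowel → unchanged [p].
The actual realization is [p], which matches [p].

Yes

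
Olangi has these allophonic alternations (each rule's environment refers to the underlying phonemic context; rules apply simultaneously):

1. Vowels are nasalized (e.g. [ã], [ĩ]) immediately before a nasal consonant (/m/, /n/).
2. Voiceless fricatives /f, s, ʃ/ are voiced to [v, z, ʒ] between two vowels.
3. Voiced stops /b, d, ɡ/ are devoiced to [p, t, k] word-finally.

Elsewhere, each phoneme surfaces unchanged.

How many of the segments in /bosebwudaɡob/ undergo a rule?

2

Segments that undergo a rule: /s/ → [z] (rule 2); /b/ → [p] (rule 3).
All other segments surface unchanged.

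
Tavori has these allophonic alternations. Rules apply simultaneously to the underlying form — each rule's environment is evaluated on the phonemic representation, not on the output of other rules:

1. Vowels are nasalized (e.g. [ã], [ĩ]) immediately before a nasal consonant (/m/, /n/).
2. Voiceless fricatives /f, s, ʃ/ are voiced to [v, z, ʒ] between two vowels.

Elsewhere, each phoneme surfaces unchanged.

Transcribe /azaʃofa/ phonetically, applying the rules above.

/a/ (word-initial) fails the environment for rule 1, so it stays [a].
/z/ — not in any rule's target class → [z].
/a/ (between /z/ and /ʃ/): rule 1 targets it, but not before a nasal consonant → unchanged [a].
/ʃ/ meets the environment for rule 2 (between two vowels) → [ʒ].
/o/ (between /ʃ/ and /f/): rule 1 targets it, but not before a nasal consonant → unchanged [o].
/f/ — between /o/ and /a/, between two vowels — surfaces as [v] (rule 2).
/a/ (word-final): rule 1 targets it, but not before a nasal consonant → unchanged [a].

[azaʒova]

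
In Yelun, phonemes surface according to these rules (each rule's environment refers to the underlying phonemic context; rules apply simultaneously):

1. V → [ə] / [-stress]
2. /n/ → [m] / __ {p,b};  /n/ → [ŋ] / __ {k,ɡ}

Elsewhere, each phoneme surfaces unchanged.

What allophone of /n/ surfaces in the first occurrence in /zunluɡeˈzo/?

/n/ (between /u/ and /l/) is in the target of rule 2 but the environment (before a labial or velar stop) is not met → [n].

[n]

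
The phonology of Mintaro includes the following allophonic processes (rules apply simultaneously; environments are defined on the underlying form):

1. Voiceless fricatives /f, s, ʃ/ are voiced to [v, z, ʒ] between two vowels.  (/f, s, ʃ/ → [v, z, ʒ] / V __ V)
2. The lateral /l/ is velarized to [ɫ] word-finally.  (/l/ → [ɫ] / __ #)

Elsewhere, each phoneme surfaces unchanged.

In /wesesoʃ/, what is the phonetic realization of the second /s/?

/s/ meets the environment for rule 1 (between two vowels) → [z].

[z]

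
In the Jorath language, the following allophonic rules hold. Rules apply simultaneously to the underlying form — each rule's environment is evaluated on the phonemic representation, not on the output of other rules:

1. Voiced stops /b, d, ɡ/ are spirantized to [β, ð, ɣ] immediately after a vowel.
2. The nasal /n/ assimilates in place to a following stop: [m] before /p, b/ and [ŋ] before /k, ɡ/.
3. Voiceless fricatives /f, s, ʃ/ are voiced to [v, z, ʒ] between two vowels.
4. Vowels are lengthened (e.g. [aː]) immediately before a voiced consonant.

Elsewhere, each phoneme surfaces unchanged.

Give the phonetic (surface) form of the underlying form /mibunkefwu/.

/m/ stays [m].
/i/ (between /m/ and /b/): before a voiced consonant, so rule 4 applies → [iː].
Rule 1 applies to /b/ (between /i/ and /u/: immediately after a vowel) → [β].
/u/ — between /b/ and /n/, before a voiced consonant — surfaces as [uː] (rule 4).
/n/ (between /u/ and /k/): before a labial or velar stop, so rule 2 applies → [ŋ].
/k/ — not in any rule's target class → [k].
/e/ (between /k/ and /f/) fails the environment for rule 4, so it stays [e].
/f/ (between /e/ and /w/) fails the environment for rule 3, so it stays [f].
/w/ — not in any rule's target class → [w].
/u/ (word-final): rule 4 targets it, but not before a voiced consonant → unchanged [u].

[miːβuːŋkefwu]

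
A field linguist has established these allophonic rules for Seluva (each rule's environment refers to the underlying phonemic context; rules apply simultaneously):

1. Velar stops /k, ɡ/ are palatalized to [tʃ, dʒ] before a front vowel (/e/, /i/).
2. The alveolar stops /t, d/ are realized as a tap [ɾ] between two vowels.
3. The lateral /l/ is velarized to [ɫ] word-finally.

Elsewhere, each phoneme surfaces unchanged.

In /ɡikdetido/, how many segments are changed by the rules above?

Segments that undergo a rule: /ɡ/ → [dʒ] (rule 1); /t/ → [ɾ] (rule 2); /d/ → [ɾ] (rule 2).
All other segments surface unchanged.

3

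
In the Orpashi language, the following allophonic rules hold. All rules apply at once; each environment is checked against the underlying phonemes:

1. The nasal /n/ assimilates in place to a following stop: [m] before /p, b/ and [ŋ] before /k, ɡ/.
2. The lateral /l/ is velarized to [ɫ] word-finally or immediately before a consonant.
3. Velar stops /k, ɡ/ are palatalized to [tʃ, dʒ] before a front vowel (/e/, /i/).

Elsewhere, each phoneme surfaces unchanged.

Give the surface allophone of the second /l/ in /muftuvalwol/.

[ɫ]

/l/ meets the environment for rule 2 (word-finally or immediately before a consonant) → [ɫ].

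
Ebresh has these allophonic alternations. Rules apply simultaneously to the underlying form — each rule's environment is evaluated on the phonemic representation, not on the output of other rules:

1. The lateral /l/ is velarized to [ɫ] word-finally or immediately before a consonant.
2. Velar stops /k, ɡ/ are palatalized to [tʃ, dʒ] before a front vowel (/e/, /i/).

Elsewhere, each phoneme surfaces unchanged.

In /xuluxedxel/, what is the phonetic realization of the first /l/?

[l]

/l/ (between /u/ and /u/) is in the target of rule 1 but the environment (word-finally or immediately before a consonant) is not met → [l].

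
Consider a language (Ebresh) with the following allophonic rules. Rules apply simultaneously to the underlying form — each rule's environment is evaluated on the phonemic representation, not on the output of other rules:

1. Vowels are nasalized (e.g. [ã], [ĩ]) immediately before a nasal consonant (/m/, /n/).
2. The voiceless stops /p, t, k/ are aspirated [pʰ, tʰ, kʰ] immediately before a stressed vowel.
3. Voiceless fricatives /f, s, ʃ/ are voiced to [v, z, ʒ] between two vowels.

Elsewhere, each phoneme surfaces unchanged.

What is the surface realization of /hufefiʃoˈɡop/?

/u/ (between /h/ and /f/) fails the environment for rule 1, so it stays [u].
/f/ (between /u/ and /e/) occurs between two vowels → [v] by rule 3.
/e/ — between /f/ and /f/; rule 1 does not apply here → [e].
/f/ (between /e/ and /i/): between two vowels, so rule 3 applies → [v].
/i/ — between /f/ and /ʃ/; rule 1 does not apply here → [i].
/ʃ/ (between /i/ and /o/): between two vowels, so rule 3 applies → [ʒ].
/o/ (between /ʃ/ and /ɡ/): rule 1 targets it, but not before a nasal consonant → unchanged [o].
/o/ (between /ɡ/ and /p/) is in the target of rule 1 but the environment (before a nasal consonant) is not met → [o].
/p/ (word-final): rule 2 targets it, but not immediately before a stressed vowel → unchanged [p].

[huveviʒoˈɡop]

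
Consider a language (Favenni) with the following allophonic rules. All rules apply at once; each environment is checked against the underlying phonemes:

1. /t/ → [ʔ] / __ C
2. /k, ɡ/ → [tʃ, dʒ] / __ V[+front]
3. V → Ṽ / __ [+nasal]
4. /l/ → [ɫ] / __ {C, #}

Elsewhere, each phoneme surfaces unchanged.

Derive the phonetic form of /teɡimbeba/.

/t/ (word-initial) is in the target of rule 1 but the environment (immediately before a consonant) is not met → [t].
/e/ (between /t/ and /ɡ/) is in the target of rule 3 but the environment (before a nasal consonant) is not met → [e].
/ɡ/ (between /e/ and /i/): before a front vowel, so rule 2 applies → [dʒ].
/i/ (between /ɡ/ and /m/) occurs before a nasal consonant → [ĩ] by rule 3.
/e/ (between /b/ and /b/) is in the target of rule 3 but the environment (before a nasal consonant) is not met → [e].
/a/ (word-final): rule 3 targets it, but not before a nasal consonant → unchanged [a].

[tedʒĩmbeba]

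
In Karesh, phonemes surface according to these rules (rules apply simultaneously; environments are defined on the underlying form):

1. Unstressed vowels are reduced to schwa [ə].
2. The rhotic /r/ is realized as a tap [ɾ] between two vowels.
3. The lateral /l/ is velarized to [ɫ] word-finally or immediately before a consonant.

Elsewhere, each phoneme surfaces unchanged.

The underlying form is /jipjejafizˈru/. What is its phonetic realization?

Rule 1 applies to /i/ (between /j/ and /p/: in an unstressed syllable) → [ə].
/e/ (between /j/ and /j/): in an unstressed syllable, so rule 1 applies → [ə].
/a/ (between /j/ and /f/): in an unstressed syllable, so rule 1 applies → [ə].
/i/ — between /f/ and /z/, in an unstressed syllable — surfaces as [ə] (rule 1).
/r/ — between /z/ and /u/; rule 2 does not apply here → [r].
/u/ (word-final): rule 1 targets it, but not in an unstressed syllable → unchanged [u].

[jəpjəjəfəzˈru]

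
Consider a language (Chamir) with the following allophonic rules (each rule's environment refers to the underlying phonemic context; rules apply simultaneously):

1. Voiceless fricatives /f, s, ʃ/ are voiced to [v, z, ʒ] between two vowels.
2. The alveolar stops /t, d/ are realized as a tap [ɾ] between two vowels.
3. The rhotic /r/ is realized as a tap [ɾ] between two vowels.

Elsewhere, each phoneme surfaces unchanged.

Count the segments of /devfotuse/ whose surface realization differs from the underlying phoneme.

2

Segments that undergo a rule: /t/ → [ɾ] (rule 2); /s/ → [z] (rule 1).
All other segments surface unchanged.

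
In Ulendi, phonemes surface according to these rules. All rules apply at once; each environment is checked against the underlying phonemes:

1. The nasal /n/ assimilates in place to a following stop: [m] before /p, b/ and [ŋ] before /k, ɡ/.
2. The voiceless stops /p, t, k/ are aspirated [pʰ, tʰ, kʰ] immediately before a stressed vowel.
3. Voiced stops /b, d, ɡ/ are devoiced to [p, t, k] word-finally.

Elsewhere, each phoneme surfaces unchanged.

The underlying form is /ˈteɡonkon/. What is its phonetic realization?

/t/ meets the environment for rule 2 (immediately before a stressed vowel) → [tʰ].
/e/ (between /t/ and /ɡ/) is unaffected → [e].
/ɡ/ (between /e/ and /o/) fails the environment for rule 3, so it stays [ɡ].
/o/ stays [o].
Rule 1 applies to /n/ (between /o/ and /k/: before a labial or velar stop) → [ŋ].
/k/ (between /n/ and /o/) fails the environment for rule 2, so it stays [k].
/o/ (between /k/ and /n/) is unaffected → [o].
/n/ (word-final) fails the environment for rule 1, so it stays [n].

[ˈtʰeɡoŋkon]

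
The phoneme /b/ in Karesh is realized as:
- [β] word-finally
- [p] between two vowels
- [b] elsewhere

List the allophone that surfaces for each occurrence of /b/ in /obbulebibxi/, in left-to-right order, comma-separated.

[b], [b], [p], [b]

Occurrence 1 (position 2): no conditioning environment matches → elsewhere allophone [b].
Occurrence 2 (position 3): no conditioning environment matches → elsewhere allophone [b].
Occurrence 3 (position 7): between two vowels → [p].
Occurrence 4 (position 9): no conditioning environment matches → elsewhere allophone [b].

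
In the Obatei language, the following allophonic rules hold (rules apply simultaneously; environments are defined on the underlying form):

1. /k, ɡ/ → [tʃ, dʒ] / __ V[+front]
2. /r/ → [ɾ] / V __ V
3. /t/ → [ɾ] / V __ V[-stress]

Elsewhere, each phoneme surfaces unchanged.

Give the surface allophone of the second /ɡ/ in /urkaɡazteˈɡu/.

[ɡ]

/ɡ/ — between /e/ and /u/; rule 1 does not apply here → [ɡ].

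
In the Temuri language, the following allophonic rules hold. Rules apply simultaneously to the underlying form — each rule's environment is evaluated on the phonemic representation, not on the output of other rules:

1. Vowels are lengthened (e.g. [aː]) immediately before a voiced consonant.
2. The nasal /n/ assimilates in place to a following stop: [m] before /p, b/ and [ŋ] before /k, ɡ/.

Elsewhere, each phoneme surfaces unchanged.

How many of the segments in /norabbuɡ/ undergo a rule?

Segments that undergo a rule: /o/ → [oː] (rule 1); /a/ → [aː] (rule 1); /u/ → [uː] (rule 1).
All other segments surface unchanged.

3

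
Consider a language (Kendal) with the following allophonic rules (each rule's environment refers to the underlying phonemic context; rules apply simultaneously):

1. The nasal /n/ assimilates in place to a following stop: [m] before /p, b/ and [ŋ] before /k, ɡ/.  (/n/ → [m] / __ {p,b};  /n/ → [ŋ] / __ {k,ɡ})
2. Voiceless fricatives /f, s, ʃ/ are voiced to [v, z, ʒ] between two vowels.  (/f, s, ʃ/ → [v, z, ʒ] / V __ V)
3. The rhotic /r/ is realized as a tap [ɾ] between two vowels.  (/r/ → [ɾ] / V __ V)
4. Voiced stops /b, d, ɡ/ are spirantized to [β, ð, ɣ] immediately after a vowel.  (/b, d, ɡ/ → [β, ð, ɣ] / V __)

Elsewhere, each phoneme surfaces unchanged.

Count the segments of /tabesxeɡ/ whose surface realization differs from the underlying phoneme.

2

Segments that undergo a rule: /b/ → [β] (rule 4); /ɡ/ → [ɣ] (rule 4).
All other segments surface unchanged.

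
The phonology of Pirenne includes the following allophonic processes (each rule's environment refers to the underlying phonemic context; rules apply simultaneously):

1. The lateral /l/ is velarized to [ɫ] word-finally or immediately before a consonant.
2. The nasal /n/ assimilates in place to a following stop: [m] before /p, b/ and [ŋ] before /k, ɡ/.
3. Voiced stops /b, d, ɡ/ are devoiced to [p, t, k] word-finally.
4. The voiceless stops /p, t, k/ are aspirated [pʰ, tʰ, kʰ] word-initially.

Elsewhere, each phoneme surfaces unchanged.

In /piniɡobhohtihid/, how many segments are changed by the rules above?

2

Segments that undergo a rule: /p/ → [pʰ] (rule 4); /d/ → [t] (rule 3).
All other segments surface unchanged.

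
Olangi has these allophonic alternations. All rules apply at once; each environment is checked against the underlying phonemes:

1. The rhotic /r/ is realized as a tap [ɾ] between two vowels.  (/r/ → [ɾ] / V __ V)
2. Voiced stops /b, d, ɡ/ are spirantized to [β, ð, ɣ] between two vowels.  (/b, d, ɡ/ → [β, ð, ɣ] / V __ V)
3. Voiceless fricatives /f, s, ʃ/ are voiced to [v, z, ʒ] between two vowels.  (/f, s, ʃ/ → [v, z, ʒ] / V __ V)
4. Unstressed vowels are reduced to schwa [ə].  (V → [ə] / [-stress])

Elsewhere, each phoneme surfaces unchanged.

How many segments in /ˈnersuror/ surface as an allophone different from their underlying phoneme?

3

Segments that undergo a rule: /u/ → [ə] (rule 4); /r/ → [ɾ] (rule 1); /o/ → [ə] (rule 4).
All other segments surface unchanged.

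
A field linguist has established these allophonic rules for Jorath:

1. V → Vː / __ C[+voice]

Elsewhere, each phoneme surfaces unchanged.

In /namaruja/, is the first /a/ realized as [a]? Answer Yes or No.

/a/ (between /n/ and /m/): before a voiced consonant, so rule 1 applies → [aː].
The actual realization is [aː], not [a].

No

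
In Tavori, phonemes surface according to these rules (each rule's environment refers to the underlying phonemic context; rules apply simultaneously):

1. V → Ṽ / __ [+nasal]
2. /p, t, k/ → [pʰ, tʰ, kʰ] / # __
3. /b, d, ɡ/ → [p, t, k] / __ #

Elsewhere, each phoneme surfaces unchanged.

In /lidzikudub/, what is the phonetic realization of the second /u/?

[u]

/u/ — between /d/ and /b/; rule 1 does not apply here → [u].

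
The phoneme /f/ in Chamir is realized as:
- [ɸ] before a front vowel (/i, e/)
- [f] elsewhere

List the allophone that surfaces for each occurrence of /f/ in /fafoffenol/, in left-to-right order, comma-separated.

[f], [f], [f], [ɸ]

Occurrence 1 (position 1): no conditioning environment matches → elsewhere allophone [f].
Occurrence 2 (position 3): no conditioning environment matches → elsewhere allophone [f].
Occurrence 3 (position 5): no conditioning environment matches → elsewhere allophone [f].
Occurrence 4 (position 6): before a front vowel (/i, e/) → [ɸ].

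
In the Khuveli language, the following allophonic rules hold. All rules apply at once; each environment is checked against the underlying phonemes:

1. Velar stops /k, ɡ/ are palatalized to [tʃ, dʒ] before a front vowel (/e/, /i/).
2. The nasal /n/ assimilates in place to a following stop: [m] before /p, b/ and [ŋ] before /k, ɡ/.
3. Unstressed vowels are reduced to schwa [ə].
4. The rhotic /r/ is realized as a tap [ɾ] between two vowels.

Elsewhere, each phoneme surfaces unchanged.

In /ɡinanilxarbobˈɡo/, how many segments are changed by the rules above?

Segments that undergo a rule: /ɡ/ → [dʒ] (rule 1); /i/ → [ə] (rule 3); /a/ → [ə] (rule 3); /i/ → [ə] (rule 3); /a/ → [ə] (rule 3); /o/ → [ə] (rule 3).
All other segments surface unchanged.

6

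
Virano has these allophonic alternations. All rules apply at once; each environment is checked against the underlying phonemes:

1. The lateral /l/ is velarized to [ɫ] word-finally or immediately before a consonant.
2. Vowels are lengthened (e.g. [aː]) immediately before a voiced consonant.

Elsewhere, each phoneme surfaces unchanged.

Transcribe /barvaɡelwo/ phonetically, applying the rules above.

/b/ stays [b].
/a/ — between /b/ and /r/, before a voiced consonant — surfaces as [aː] (rule 2).
/r/ (between /a/ and /v/) is unaffected → [r].
/v/ stays [v].
/a/ — between /v/ and /ɡ/, before a voiced consonant — surfaces as [aː] (rule 2).
/ɡ/ — not in any rule's target class → [ɡ].
/e/ meets the environment for rule 2 (before a voiced consonant) → [eː].
/l/ (between /e/ and /w/) occurs word-finally or immediately before a consonant → [ɫ] by rule 1.
/w/ — not in any rule's target class → [w].
/o/ (word-final) fails the environment for rule 2, so it stays [o].

[baːrvaːɡeːɫwo]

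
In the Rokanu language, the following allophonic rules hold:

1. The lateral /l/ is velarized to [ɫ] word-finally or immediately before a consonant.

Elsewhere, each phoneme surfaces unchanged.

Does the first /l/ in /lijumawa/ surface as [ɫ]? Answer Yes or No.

No

/l/ (word-initial): rule 1 targets it, but not word-finally or immediately before a consonant → unchanged [l].
The actual realization is [l], not [ɫ].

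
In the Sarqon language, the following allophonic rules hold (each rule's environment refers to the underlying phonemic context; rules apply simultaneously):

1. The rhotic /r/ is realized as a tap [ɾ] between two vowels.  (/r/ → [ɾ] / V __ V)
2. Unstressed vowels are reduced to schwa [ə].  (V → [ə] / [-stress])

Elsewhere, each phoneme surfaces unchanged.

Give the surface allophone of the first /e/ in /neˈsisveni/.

[ə]

/e/ (between /n/ and /s/) occurs in an unstressed syllable → [ə] by rule 2.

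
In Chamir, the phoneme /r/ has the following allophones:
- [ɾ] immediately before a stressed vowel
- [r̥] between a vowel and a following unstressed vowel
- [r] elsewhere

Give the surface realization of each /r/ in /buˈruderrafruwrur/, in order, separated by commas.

[ɾ], [r], [r], [r], [r], [r]

Occurrence 1 (position 3): immediately before a stressed vowel → [ɾ].
Occurrence 2 (position 7): no conditioning environment matches → elsewhere allophone [r].
Occurrence 3 (position 8): no conditioning environment matches → elsewhere allophone [r].
Occurrence 4 (position 11): no conditioning environment matches → elsewhere allophone [r].
Occurrence 5 (position 14): no conditioning environment matches → elsewhere allophone [r].
Occurrence 6 (position 16): no conditioning environment matches → elsewhere allophone [r].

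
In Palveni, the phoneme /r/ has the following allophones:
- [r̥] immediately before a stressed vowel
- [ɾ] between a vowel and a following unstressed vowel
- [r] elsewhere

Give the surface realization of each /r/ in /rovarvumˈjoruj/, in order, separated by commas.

Occurrence 1 (position 1): no conditioning environment matches → elsewhere allophone [r].
Occurrence 2 (position 5): no conditioning environment matches → elsewhere allophone [r].
Occurrence 3 (position 11): between a vowel and a following unstressed vowel → [ɾ].

[r], [r], [ɾ]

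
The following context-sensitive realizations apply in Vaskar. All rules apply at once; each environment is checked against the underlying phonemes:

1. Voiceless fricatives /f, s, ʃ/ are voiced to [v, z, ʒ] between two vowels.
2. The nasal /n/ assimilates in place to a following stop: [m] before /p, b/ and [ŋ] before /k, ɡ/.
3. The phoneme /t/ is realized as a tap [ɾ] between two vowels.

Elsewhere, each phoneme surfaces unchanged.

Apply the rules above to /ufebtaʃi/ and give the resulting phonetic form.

[uvebtaʒi]

/u/ — not in any rule's target class → [u].
/f/ — between /u/ and /e/, between two vowels — surfaces as [v] (rule 1).
/e/ (between /f/ and /b/) is unaffected → [e].
/b/ stays [b].
/t/ (between /b/ and /a/) fails the environment for rule 3, so it stays [t].
/a/ (between /t/ and /ʃ/): no rule targets it → [a].
Rule 1 applies to /ʃ/ (between /a/ and /i/: between two vowels) → [ʒ].
/i/ (word-final): no rule targets it → [i].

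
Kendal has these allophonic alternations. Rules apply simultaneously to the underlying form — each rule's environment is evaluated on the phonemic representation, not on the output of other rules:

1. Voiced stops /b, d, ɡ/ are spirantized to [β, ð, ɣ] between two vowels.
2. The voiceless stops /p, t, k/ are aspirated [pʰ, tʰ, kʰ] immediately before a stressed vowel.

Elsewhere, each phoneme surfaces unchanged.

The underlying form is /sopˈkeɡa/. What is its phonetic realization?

[sopˈkʰeɣa]

/s/ (word-initial): no rule targets it → [s].
/o/ stays [o].
/p/ (between /o/ and /k/) fails the environment for rule 2, so it stays [p].
Rule 2 applies to /k/ (between /p/ and /e/: immediately before a stressed vowel) → [kʰ].
/e/ (between /k/ and /ɡ/): no rule targets it → [e].
/ɡ/ — between /e/ and /a/, between two vowels — surfaces as [ɣ] (rule 1).
/a/ (word-final) is unaffected → [a].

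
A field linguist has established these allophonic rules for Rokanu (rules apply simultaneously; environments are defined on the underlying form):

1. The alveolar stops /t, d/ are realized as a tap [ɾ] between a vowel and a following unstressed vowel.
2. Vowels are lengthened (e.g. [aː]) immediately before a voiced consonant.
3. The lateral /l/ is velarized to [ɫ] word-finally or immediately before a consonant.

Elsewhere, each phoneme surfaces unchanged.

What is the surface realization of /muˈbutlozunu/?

/m/ (word-initial) is unaffected → [m].
/u/ (between /m/ and /b/): before a voiced consonant, so rule 2 applies → [uː].
/b/ — not in any rule's target class → [b].
/u/ (between /b/ and /t/): rule 2 targets it, but not before a voiced consonant → unchanged [u].
/t/ (between /u/ and /l/): rule 1 targets it, but not between a vowel and a following unstressed vowel → unchanged [t].
/l/ — between /t/ and /o/; rule 3 does not apply here → [l].
/o/ (between /l/ and /z/): before a voiced consonant, so rule 2 applies → [oː].
/z/ stays [z].
/u/ meets the environment for rule 2 (before a voiced consonant) → [uː].
/n/ (between /u/ and /u/): no rule targets it → [n].
/u/ (word-final) is in the target of rule 2 but the environment (before a voiced consonant) is not met → [u].

[muːˈbutloːzuːnu]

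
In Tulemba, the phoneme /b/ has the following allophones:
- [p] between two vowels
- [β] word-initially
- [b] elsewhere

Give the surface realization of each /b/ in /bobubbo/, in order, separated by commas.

Occurrence 1 (position 1): word-initially → [β].
Occurrence 2 (position 3): between two vowels → [p].
Occurrence 3 (position 5): no conditioning environment matches → elsewhere allophone [b].
Occurrence 4 (position 6): no conditioning environment matches → elsewhere allophone [b].

[β], [p], [b], [b]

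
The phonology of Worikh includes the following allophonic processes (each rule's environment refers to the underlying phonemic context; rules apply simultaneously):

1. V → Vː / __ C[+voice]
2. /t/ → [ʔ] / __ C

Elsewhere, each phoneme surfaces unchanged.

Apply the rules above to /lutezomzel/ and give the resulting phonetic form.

[luteːzoːmzeːl]

/u/ (between /l/ and /t/) fails the environment for rule 1, so it stays [u].
/t/ (between /u/ and /e/) is in the target of rule 2 but the environment (immediately before a consonant) is not met → [t].
/e/ (between /t/ and /z/): before a voiced consonant, so rule 1 applies → [eː].
/o/ (between /z/ and /m/) occurs before a voiced consonant → [oː] by rule 1.
/e/ (between /z/ and /l/): before a voiced consonant, so rule 1 applies → [eː].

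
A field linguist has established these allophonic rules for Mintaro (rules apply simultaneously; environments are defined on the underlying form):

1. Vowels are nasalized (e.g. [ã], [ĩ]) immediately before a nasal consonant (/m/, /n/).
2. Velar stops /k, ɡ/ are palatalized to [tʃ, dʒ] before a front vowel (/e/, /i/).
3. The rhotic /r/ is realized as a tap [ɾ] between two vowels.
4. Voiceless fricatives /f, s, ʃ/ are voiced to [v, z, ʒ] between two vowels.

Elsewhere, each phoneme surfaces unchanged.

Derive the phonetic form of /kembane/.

/k/ (word-initial) occurs before a front vowel → [tʃ] by rule 2.
/e/ (between /k/ and /m/): before a nasal consonant, so rule 1 applies → [ẽ].
/m/ (between /e/ and /b/): no rule targets it → [m].
/b/ (between /m/ and /a/): no rule targets it → [b].
/a/ (between /b/ and /n/): before a nasal consonant, so rule 1 applies → [ã].
/n/ — not in any rule's target class → [n].
/e/ (word-final) is in the target of rule 1 but the environment (before a nasal consonant) is not met → [e].

[tʃẽmbãne]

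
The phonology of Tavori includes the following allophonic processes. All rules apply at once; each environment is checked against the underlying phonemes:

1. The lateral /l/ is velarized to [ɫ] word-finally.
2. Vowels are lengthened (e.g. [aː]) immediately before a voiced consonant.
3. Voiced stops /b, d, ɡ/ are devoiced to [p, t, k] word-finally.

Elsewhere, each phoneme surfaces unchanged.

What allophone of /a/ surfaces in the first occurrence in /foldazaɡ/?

[aː]

/a/ (between /d/ and /z/) occurs before a voiced consonant → [aː] by rule 2.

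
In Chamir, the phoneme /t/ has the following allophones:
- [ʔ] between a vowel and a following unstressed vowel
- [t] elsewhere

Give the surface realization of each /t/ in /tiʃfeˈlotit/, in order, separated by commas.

Occurrence 1 (position 1): no conditioning environment matches → elsewhere allophone [t].
Occurrence 2 (position 8): between a vowel and a following unstressed vowel → [ʔ].
Occurrence 3 (position 10): no conditioning environment matches → elsewhere allophone [t].

[t], [ʔ], [t]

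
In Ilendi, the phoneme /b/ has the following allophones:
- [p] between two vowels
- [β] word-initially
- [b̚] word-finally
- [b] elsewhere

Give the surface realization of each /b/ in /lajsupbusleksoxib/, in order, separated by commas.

Occurrence 1 (position 7): no conditioning environment matches → elsewhere allophone [b].
Occurrence 2 (position 17): word-finally → [b̚].

[b], [b̚]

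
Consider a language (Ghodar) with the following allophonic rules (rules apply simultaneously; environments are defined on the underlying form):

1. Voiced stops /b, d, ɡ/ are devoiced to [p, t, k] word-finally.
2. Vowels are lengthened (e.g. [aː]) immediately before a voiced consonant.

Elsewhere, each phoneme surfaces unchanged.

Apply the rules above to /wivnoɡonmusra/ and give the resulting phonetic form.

/w/ (word-initial): no rule targets it → [w].
/i/ meets the environment for rule 2 (before a voiced consonant) → [iː].
/v/ (between /i/ and /n/): no rule targets it → [v].
/n/ (between /v/ and /o/) is unaffected → [n].
/o/ (between /n/ and /ɡ/): before a voiced consonant, so rule 2 applies → [oː].
/ɡ/ — between /o/ and /o/; rule 1 does not apply here → [ɡ].
Rule 2 applies to /o/ (between /ɡ/ and /n/: before a voiced consonant) → [oː].
/n/ stays [n].
/m/ — not in any rule's target class → [m].
/u/ (between /m/ and /s/): rule 2 targets it, but not before a voiced consonant → unchanged [u].
/s/ — not in any rule's target class → [s].
/r/ (between /s/ and /a/) is unaffected → [r].
/a/ (word-final) is in the target of rule 2 but the environment (before a voiced consonant) is not met → [a].

[wiːvnoːɡoːnmusra]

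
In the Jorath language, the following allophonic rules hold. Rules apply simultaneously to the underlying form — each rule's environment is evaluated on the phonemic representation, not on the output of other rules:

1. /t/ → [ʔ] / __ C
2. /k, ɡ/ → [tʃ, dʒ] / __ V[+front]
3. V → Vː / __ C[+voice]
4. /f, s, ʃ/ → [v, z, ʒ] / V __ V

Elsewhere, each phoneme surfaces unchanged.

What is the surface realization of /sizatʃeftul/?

/s/ (word-initial) is in the target of rule 4 but the environment (between two vowels) is not met → [s].
Rule 3 applies to /i/ (between /s/ and /z/: before a voiced consonant) → [iː].
/z/ stays [z].
/a/ (between /z/ and /t/) fails the environment for rule 3, so it stays [a].
Rule 1 applies to /t/ (between /a/ and /ʃ/: immediately before a consonant) → [ʔ].
/ʃ/ — between /t/ and /e/; rule 4 does not apply here → [ʃ].
/e/ (between /ʃ/ and /f/) is in the target of rule 3 but the environment (before a voiced consonant) is not met → [e].
/f/ — between /e/ and /t/; rule 4 does not apply here → [f].
/t/ (between /f/ and /u/): rule 1 targets it, but not immediately before a consonant → unchanged [t].
/u/ (between /t/ and /l/): before a voiced consonant, so rule 3 applies → [uː].
/l/ stays [l].

[siːzaʔʃeftuːl]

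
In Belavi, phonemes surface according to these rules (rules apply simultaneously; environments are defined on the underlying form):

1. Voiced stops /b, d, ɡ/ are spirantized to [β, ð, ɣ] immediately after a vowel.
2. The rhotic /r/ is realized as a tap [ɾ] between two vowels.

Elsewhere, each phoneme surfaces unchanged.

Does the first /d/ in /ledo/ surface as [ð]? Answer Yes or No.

/d/ meets the environment for rule 1 (immediately after a vowel) → [ð].
The actual realization is [ð], which matches [ð].

Yes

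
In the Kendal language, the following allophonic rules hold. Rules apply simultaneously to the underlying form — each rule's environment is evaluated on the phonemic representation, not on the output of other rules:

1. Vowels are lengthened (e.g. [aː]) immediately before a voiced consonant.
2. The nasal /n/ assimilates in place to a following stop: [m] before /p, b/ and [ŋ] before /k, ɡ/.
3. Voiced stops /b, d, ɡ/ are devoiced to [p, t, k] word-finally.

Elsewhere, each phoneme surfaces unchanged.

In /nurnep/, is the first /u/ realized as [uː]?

Yes

/u/ (between /n/ and /r/) occurs before a voiced consonant → [uː] by rule 1.
The actual realization is [uː], which matches [uː].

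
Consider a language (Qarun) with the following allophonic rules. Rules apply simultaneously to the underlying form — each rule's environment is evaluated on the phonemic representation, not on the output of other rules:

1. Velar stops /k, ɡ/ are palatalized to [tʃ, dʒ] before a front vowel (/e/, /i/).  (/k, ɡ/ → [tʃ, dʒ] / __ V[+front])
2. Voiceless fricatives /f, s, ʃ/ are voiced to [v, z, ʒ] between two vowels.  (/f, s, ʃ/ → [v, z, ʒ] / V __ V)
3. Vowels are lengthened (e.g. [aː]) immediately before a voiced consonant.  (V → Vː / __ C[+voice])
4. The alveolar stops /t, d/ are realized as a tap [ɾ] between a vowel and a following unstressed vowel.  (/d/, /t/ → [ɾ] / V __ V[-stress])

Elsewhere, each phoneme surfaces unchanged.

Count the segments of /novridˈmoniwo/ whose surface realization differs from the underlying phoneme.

Segments that undergo a rule: /o/ → [oː] (rule 3); /i/ → [iː] (rule 3); /o/ → [oː] (rule 3); /i/ → [iː] (rule 3).
All other segments surface unchanged.

4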